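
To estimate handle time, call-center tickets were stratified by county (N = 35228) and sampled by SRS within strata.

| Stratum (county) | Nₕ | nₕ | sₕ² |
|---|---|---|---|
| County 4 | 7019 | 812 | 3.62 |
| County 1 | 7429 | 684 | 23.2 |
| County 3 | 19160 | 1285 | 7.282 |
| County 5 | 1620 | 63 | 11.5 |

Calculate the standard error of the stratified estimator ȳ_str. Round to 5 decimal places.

Var(ȳ_str) = Σₕ Wₕ²(1 − fₕ)sₕ²/nₕ with Wₕ = Nₕ/N, N = 35228.
County 4: Wₕ = 0.19924492; term = 0.19924492²·(1 − 0.11568600)·3.62/812 = 1.5650692 × 10^-4.
County 1: Wₕ = 0.21088339; term = 0.21088339²·(1 − 0.09207161)·23.2/684 = 0.0013695195.
County 3: Wₕ = 0.54388555; term = 0.54388555²·(1 − 0.06706681)·7.282/1285 = 0.0015639149.
County 5: Wₕ = 0.04598615; term = 0.04598615²·(1 − 0.03888889)·11.5/63 = 3.7100943 × 10^-4.
Sum = 0.0034609508.
SE = √(0.0034609508) = 0.05883.

0.05883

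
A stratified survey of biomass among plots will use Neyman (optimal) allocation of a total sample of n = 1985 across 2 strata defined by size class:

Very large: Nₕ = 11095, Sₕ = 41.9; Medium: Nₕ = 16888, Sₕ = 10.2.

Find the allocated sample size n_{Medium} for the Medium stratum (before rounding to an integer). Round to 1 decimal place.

Neyman allocation: nₕ = n·NₕSₕ / Σⱼ NⱼSⱼ.
Σ NⱼSⱼ = 11095·41.9 + 16888·10.2 = 637138.1.
n_{Medium} = 1985·16888·10.2 / 637138.1 = 536.7.

536.7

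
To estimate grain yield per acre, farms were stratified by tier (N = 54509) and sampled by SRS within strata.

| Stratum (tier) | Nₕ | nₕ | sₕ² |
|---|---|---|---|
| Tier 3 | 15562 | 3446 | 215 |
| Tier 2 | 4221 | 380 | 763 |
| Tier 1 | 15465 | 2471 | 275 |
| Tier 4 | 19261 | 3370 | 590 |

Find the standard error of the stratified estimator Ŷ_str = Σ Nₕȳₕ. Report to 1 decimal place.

10966.7

Var(Ŷ_str) = Σₕ Nₕ²(1 − fₕ)sₕ²/nₕ.
Tier 3: 15562²·(1 − 3446/15562)·215/3446 = 1.1763806 × 10^7.
Tier 2: 4221²·(1 − 380/4221)·763/380 = 3.2553718 × 10^7.
Tier 1: 15465²·(1 − 2471/15465)·275/2471 = 2.2364167 × 10^7.
Tier 4: 19261²·(1 − 3370/19261)·590/3370 = 5.3586102 × 10^7.
Sum = 1.2026779 × 10^8.
SE = √(1.2026779 × 10^8) = 10966.7.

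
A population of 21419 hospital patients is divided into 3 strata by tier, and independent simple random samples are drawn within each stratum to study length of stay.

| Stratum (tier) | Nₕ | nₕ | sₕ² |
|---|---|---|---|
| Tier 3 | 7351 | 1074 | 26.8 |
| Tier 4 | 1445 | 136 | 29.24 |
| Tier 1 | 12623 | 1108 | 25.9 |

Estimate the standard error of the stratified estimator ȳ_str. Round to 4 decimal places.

0.1039

Var(ȳ_str) = Σₕ Wₕ²(1 − fₕ)sₕ²/nₕ with Wₕ = Nₕ/N, N = 21419.
Tier 3: Wₕ = 0.34319996; term = 0.34319996²·(1 − 0.14610257)·26.8/1074 = 0.0025097513.
Tier 4: Wₕ = 0.06746347; term = 0.06746347²·(1 − 0.09411765)·29.24/136 = 8.8643638 × 10^-4.
Tier 1: Wₕ = 0.58933657; term = 0.58933657²·(1 − 0.08777628)·25.9/1108 = 0.0074060757.
Sum = 0.010802263.
SE = √(0.010802263) = 0.1039.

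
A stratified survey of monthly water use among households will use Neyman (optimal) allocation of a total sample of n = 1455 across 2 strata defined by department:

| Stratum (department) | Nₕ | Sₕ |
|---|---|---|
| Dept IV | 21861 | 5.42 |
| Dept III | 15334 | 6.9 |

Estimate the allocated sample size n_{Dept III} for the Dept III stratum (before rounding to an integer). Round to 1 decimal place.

Neyman allocation: nₕ = n·NₕSₕ / Σⱼ NⱼSⱼ.
Σ NⱼSⱼ = 21861·5.42 + 15334·6.9 = 224291.22.
n_{Dept III} = 1455·15334·6.9 / 224291.22 = 686.4.

686.4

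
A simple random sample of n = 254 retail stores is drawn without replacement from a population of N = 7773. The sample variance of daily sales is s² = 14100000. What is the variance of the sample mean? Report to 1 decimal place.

53697.8

Under SRS without replacement, Var(ȳ) = (1 − f)·s²/n with f = n/N = 254/7773 = 0.03267722.
Var(ȳ) = (1 − 0.03267722)·14100000/254 = 0.96732278·55511.811 = 53697.84.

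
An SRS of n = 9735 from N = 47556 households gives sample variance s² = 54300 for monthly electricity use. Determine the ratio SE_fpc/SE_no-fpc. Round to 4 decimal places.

f = n/N = 9735/47556 = 0.20470603.
SE_no-fpc = √(s²/n) = 2.3617392; SE_fpc = √((1−f)s²/n) = 2.1061814.
Ratio = √(1−f) = 0.89179256.

0.8918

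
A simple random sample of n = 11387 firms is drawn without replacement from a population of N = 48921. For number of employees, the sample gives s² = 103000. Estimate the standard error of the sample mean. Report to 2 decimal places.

Under SRS without replacement, Var(ȳ) = (1 − f)·s²/n with f = n/N = 11387/48921 = 0.23276303.
Var(ȳ) = (1 − 0.23276303)·103000/11387 = 0.76723697·9.0454027 = 6.9399674.
SE(ȳ) = √(6.9399674) = 2.63.

2.63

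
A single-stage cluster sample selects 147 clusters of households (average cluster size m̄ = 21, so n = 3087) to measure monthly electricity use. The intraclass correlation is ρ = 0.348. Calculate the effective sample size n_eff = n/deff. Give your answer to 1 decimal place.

387.8

deff = 1 + (21 − 1)·0.348 = 1 + 6.96 = 7.96.
n_eff = 3087 / 7.96 = 387.8.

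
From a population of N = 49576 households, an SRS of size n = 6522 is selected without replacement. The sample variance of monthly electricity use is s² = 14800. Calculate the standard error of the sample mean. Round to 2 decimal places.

1.40

Under SRS without replacement, Var(ȳ) = (1 − f)·s²/n with f = n/N = 6522/49576 = 0.13155559.
Var(ȳ) = (1 − 0.13155559)·14800/6522 = 0.86844441·2.2692426 = 1.970711.
SE(ȳ) = √(1.970711) = 1.40.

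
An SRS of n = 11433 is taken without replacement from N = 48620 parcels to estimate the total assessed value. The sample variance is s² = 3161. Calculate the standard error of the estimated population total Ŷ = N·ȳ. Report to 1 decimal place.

Var(Ŷ) = N²·Var(ȳ) = N²·(1 − n/N)·s²/n.
f = 11433/48620 = 0.23515014; Var(ȳ) = 0.76484986·3161/11433 = 0.21146597.
Var(Ŷ) = 48620² · 0.21146597 = 4.9988534 × 10^8.
SE(Ŷ) = √(4.9988534 × 10^8) = 22358.1.

22358.1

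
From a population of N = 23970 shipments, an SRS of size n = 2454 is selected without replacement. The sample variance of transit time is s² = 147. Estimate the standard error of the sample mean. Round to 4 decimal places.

0.2319

Under SRS without replacement, Var(ȳ) = (1 − f)·s²/n with f = n/N = 2454/23970 = 0.10237797.
Var(ȳ) = (1 − 0.10237797)·147/2454 = 0.89762203·0.0599022 = 0.053769535.
SE(ȳ) = √(0.053769535) = 0.2319.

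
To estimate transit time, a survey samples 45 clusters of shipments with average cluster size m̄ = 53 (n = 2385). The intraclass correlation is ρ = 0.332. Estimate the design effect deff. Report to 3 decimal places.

18.264

deff = 1 + (53 − 1)·0.332 = 1 + 17.264 = 18.264.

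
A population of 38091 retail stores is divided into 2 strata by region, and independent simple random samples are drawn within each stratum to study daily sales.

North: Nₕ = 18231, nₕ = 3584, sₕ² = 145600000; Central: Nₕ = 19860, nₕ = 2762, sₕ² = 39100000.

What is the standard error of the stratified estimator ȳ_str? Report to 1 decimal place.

103.9

Var(ȳ_str) = Σₕ Wₕ²(1 − fₕ)sₕ²/nₕ with Wₕ = Nₕ/N, N = 38091.
North: Wₕ = 0.47861700; term = 0.47861700²·(1 − 0.19658823)·145600000/3584 = 7476.6629.
Central: Wₕ = 0.52138300; term = 0.52138300²·(1 − 0.13907351)·39100000/2762 = 3313.0874.
Sum = 10789.75.
SE = √(10789.75) = 103.9.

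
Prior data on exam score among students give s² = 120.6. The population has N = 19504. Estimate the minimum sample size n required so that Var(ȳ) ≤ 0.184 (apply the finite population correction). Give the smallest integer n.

635

Without fpc, n₀ = s²/D = 120.6/0.184 = 655.4348.
With fpc, (1 − n/N)·s²/n ≤ D requires n ≥ n₀/(1 + n₀/N) = 655.4348/(1 + 655.4348/19504) = 634.1249.
Rounding up, n = 635.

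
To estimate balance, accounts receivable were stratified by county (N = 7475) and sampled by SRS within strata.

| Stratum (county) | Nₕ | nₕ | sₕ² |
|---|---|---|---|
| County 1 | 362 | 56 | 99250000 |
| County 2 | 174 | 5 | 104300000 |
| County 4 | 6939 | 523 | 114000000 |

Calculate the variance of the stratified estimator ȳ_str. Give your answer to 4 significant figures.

188200

Var(ȳ_str) = Σₕ Wₕ²(1 − fₕ)sₕ²/nₕ with Wₕ = Nₕ/N, N = 7475.
County 1: Wₕ = 0.04842809; term = 0.04842809²·(1 − 0.15469613)·99250000/56 = 3513.582.
County 2: Wₕ = 0.02327759; term = 0.02327759²·(1 − 0.02873563)·104300000/5 = 10978.117.
County 4: Wₕ = 0.92829431; term = 0.92829431²·(1 − 0.07537109)·114000000/523 = 173676.88.
Sum = 188168.58.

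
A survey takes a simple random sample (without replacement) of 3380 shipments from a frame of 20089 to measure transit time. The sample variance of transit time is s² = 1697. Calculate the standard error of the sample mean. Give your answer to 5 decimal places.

0.64622

Under SRS without replacement, Var(ȳ) = (1 − f)·s²/n with f = n/N = 3380/20089 = 0.16825128.
Var(ȳ) = (1 − 0.16825128)·1697/3380 = 0.83174872·0.50207101 = 0.41759692.
SE(ȳ) = √(0.41759692) = 0.64622.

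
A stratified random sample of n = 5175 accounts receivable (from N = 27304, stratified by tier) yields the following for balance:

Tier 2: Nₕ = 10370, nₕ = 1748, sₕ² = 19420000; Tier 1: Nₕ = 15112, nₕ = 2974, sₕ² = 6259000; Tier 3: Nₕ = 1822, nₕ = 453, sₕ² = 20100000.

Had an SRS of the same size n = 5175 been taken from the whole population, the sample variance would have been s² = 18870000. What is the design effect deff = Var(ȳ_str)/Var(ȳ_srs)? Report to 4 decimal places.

0.6763

Var(ȳ_str) = Σ Wₕ²(1−fₕ)sₕ²/nₕ with Wₕ = Nₕ/27304:
  Tier 2: (10370/27304)²·(1−1748/10370)·19420000/1748 = 1332.4227
  Tier 1: (15112/27304)²·(1−2974/15112)·6259000/2974 = 517.82202
  Tier 3: (1822/27304)²·(1−453/1822)·20100000/453 = 148.45578
  → Var(ȳ_str) = 1998.7005.
Var(ȳ_srs) = (1 − 5175/27304)·18870000/5175 = 2955.2693.
deff = 1998.7005 / 2955.2693 = 0.6763.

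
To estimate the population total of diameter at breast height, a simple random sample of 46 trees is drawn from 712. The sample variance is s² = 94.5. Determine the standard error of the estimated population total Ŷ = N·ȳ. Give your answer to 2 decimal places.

986.99

Var(Ŷ) = N²·Var(ȳ) = N²·(1 − n/N)·s²/n.
f = 46/712 = 0.06460674; Var(ȳ) = 0.93539326·94.5/46 = 1.9216231.
Var(Ŷ) = 712² · 1.9216231 = 974155.3.
SE(Ŷ) = √(974155.3) = 986.99.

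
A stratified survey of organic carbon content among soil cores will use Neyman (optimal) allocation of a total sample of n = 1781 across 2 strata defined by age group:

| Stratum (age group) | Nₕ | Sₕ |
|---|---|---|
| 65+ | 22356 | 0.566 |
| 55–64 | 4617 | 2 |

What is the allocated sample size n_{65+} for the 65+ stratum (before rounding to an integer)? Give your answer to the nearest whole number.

Neyman allocation: nₕ = n·NₕSₕ / Σⱼ NⱼSⱼ.
Σ NⱼSⱼ = 22356·0.566 + 4617·2 = 21887.496.
n_{65+} = 1781·22356·0.566 / 21887.496 = 1030.

1030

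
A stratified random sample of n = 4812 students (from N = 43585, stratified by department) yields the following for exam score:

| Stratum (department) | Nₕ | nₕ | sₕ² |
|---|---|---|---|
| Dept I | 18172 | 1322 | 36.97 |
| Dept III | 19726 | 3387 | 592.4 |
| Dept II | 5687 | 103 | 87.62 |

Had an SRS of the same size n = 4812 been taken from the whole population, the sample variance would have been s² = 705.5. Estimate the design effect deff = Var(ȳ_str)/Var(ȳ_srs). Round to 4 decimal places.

Var(ȳ_str) = Σ Wₕ²(1−fₕ)sₕ²/nₕ with Wₕ = Nₕ/43585:
  Dept I: (18172/43585)²·(1−1322/18172)·36.97/1322 = 0.004507612
  Dept III: (19726/43585)²·(1−3387/19726)·592.4/3387 = 0.029674968
  Dept II: (5687/43585)²·(1−103/5687)·87.62/103 = 0.014220686
  → Var(ȳ_str) = 0.048403266.
Var(ȳ_srs) = (1 − 4812/43585)·705.5/4812 = 0.13042587.
deff = 0.048403266 / 0.13042587 = 0.3711.

0.3711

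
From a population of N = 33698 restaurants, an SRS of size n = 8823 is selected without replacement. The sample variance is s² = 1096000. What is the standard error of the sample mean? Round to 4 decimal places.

9.5758

Under SRS without replacement, Var(ȳ) = (1 − f)·s²/n with f = n/N = 8823/33698 = 0.26182563.
Var(ȳ) = (1 − 0.26182563)·1096000/8823 = 0.73817437·124.22079 = 91.696601.
SE(ȳ) = √(91.696601) = 9.5758.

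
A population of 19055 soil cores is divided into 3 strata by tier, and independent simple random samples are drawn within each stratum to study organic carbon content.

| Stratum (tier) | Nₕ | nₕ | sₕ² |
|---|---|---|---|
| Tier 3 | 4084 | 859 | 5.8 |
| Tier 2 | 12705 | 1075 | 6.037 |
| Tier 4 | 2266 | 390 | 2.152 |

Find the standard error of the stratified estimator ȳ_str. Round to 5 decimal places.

Var(ȳ_str) = Σₕ Wₕ²(1 − fₕ)sₕ²/nₕ with Wₕ = Nₕ/N, N = 19055.
Tier 3: Wₕ = 0.21432695; term = 0.21432695²·(1 − 0.21033301)·5.8/859 = 2.4492458 × 10^-4.
Tier 2: Wₕ = 0.66675413; term = 0.66675413²·(1 − 0.08461236)·6.037/1075 = 0.0022853314.
Tier 4: Wₕ = 0.11891892; term = 0.11891892²·(1 − 0.17210944)·2.152/390 = 6.4602971 × 10^-5.
Sum = 0.002594859.
SE = √(0.002594859) = 0.05094.

0.05094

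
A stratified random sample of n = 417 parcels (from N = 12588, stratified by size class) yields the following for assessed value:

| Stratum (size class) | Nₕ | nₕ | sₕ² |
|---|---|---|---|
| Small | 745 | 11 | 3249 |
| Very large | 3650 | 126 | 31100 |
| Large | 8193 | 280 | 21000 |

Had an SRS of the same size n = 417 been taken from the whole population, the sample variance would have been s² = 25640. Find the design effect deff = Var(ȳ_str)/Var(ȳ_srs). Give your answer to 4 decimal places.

Var(ȳ_str) = Σ Wₕ²(1−fₕ)sₕ²/nₕ with Wₕ = Nₕ/12588:
  Small: (745/12588)²·(1−11/745)·3249/11 = 1.0192856
  Very large: (3650/12588)²·(1−126/3650)·31100/126 = 20.035729
  Large: (8193/12588)²·(1−280/8193)·21000/280 = 30.685409
  → Var(ȳ_str) = 51.740424.
Var(ȳ_srs) = (1 − 417/12588)·25640/417 = 59.44995.
deff = 51.740424 / 59.44995 = 0.8703.

0.8703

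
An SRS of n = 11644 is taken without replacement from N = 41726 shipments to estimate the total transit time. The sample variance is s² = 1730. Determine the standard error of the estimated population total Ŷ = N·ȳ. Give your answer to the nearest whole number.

Var(Ŷ) = N²·Var(ȳ) = N²·(1 − n/N)·s²/n.
f = 11644/41726 = 0.27905862; Var(ȳ) = 0.72094138·1730/11644 = 0.10711341.
Var(Ŷ) = 41726² · 0.10711341 = 1.8649077 × 10^8.
SE(Ŷ) = √(1.8649077 × 10^8) = 13656.

13656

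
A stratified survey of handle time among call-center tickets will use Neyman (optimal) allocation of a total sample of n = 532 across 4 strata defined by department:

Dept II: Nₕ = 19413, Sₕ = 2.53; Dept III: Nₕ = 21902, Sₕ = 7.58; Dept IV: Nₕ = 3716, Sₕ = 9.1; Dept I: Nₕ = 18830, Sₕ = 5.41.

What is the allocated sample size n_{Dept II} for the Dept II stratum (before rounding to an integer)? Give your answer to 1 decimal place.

74.5

Neyman allocation: nₕ = n·NₕSₕ / Σⱼ NⱼSⱼ.
Σ NⱼSⱼ = 19413·2.53 + 21902·7.58 + 3716·9.1 + 18830·5.41 = 350817.95.
n_{Dept II} = 532·19413·2.53 / 350817.95 = 74.5.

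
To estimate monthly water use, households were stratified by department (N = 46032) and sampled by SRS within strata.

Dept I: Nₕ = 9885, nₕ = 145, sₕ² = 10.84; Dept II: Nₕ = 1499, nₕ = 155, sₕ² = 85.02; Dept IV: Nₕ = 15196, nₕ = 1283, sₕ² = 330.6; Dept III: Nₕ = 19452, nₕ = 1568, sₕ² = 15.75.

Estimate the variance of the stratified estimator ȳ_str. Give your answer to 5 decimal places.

0.03128

Var(ȳ_str) = Σₕ Wₕ²(1 − fₕ)sₕ²/nₕ with Wₕ = Nₕ/N, N = 46032.
Dept I: Wₕ = 0.21474192; term = 0.21474192²·(1 − 0.01466869)·10.84/145 = 0.0033968567.
Dept II: Wₕ = 0.03256430; term = 0.03256430²·(1 − 0.10340227)·85.02/155 = 5.2151958 × 10^-4.
Dept IV: Wₕ = 0.33011818; term = 0.33011818²·(1 − 0.08443011)·330.6/1283 = 0.025710266.
Dept III: Wₕ = 0.42257560; term = 0.42257560²·(1 − 0.08060868)·15.75/1568 = 0.0016490876.
Sum = 0.03127773.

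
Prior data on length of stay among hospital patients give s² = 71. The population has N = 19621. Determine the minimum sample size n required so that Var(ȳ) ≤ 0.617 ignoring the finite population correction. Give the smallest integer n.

Without fpc, n₀ = s²/D = 71/0.617 = 115.0729.
Rounding up, n = 116.

116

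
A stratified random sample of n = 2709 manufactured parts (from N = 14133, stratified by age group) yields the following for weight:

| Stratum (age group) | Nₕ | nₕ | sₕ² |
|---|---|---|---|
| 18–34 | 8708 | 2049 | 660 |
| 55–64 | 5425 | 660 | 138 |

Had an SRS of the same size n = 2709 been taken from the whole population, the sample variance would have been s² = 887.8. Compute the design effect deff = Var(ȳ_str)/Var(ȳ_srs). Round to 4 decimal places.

Var(ȳ_str) = Σ Wₕ²(1−fₕ)sₕ²/nₕ with Wₕ = Nₕ/14133:
  18–34: (8708/14133)²·(1−2049/8708)·660/2049 = 0.093510568
  55–64: (5425/14133)²·(1−660/5425)·138/660 = 0.02706008
  → Var(ȳ_str) = 0.12057065.
Var(ȳ_srs) = (1 − 2709/14133)·887.8/2709 = 0.26490489.
deff = 0.12057065 / 0.26490489 = 0.4551.

0.4551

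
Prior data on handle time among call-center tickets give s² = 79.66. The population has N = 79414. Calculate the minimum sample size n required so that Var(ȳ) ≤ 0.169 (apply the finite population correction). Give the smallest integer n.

469

Without fpc, n₀ = s²/D = 79.66/0.169 = 471.3609.
With fpc, (1 − n/N)·s²/n ≤ D requires n ≥ n₀/(1 + n₀/N) = 471.3609/(1 + 471.3609/79414) = 468.5797.
Rounding up, n = 469.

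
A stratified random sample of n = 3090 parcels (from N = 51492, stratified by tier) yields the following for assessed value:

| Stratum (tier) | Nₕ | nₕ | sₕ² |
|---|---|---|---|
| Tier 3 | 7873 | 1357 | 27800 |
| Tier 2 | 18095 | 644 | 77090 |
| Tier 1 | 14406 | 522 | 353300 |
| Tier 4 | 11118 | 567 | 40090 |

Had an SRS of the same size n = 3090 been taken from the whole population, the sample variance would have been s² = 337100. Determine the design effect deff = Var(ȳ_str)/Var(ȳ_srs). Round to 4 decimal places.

Var(ȳ_str) = Σ Wₕ²(1−fₕ)sₕ²/nₕ with Wₕ = Nₕ/51492:
  Tier 3: (7873/51492)²·(1−1357/7873)·27800/1357 = 0.39637546
  Tier 2: (18095/51492)²·(1−644/18095)·77090/644 = 14.256456
  Tier 1: (14406/51492)²·(1−522/14406)·353300/522 = 51.056569
  Tier 4: (11118/51492)²·(1−567/11118)·40090/567 = 3.1281946
  → Var(ȳ_str) = 68.837595.
Var(ȳ_srs) = (1 − 3090/51492)·337100/3090 = 102.5472.
deff = 68.837595 / 102.5472 = 0.6713.

0.6713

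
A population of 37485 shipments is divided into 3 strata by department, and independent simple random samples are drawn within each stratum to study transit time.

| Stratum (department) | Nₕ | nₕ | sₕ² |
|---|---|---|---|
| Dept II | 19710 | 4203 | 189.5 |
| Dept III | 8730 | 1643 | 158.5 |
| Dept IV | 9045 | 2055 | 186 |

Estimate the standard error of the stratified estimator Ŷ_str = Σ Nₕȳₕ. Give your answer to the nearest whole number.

5047

Var(Ŷ_str) = Σₕ Nₕ²(1 − fₕ)sₕ²/nₕ.
Dept II: 19710²·(1 − 4203/19710)·189.5/4203 = 1.3780477 × 10^7.
Dept III: 8730²·(1 − 1643/8730)·158.5/1643 = 5.9685437 × 10^6.
Dept IV: 9045²·(1 − 2055/9045)·186/2055 = 5.722514 × 10^6.
Sum = 2.5471535 × 10^7.
SE = √(2.5471535 × 10^7) = 5047.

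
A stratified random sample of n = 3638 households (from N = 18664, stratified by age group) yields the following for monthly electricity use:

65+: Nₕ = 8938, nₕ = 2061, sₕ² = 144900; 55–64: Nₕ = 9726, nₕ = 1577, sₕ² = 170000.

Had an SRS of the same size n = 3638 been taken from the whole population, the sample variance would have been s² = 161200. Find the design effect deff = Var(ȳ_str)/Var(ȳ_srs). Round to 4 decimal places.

1.0353

Var(ȳ_str) = Σ Wₕ²(1−fₕ)sₕ²/nₕ with Wₕ = Nₕ/18664:
  65+: (8938/18664)²·(1−2061/8938)·144900/2061 = 12.405673
  55–64: (9726/18664)²·(1−1577/9726)·170000/1577 = 24.527109
  → Var(ȳ_str) = 36.932782.
Var(ȳ_srs) = (1 − 3638/18664)·161200/3638 = 35.673112.
deff = 36.932782 / 35.673112 = 1.0353.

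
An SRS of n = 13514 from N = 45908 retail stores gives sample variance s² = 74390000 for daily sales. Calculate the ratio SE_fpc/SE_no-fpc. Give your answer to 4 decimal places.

0.8400

f = n/N = 13514/45908 = 0.29437135.
SE_no-fpc = √(s²/n) = 74.193408; SE_fpc = √((1−f)s²/n) = 62.323728.
Ratio = √(1−f) = 0.84001705.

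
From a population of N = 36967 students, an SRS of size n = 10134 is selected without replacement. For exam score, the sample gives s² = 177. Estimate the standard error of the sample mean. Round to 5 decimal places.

0.11260

Under SRS without replacement, Var(ȳ) = (1 − f)·s²/n with f = n/N = 10134/36967 = 0.27413639.
Var(ȳ) = (1 − 0.27413639)·177/10134 = 0.72586361·0.017465956 = 0.012677902.
SE(ȳ) = √(0.012677902) = 0.11260.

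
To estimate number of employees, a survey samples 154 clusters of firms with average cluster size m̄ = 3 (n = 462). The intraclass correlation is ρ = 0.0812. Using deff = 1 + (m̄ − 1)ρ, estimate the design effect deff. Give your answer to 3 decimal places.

deff = 1 + (3 − 1)·0.0812 = 1 + 0.1624 = 1.1624.

1.162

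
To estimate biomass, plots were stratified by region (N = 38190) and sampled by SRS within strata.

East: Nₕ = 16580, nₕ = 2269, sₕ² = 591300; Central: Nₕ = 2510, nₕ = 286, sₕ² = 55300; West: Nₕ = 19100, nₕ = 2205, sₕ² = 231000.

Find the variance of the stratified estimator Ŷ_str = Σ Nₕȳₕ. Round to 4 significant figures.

Var(Ŷ_str) = Σₕ Nₕ²(1 − fₕ)sₕ²/nₕ.
East: 16580²·(1 − 2269/16580)·591300/2269 = 6.1834078 × 10^10.
Central: 2510²·(1 − 286/2510)·55300/286 = 1.0793632 × 10^9.
West: 19100²·(1 − 2205/19100)·231000/2205 = 3.380609 × 10^10.
Sum = 9.6719531 × 10^10.

9.672 × 10^10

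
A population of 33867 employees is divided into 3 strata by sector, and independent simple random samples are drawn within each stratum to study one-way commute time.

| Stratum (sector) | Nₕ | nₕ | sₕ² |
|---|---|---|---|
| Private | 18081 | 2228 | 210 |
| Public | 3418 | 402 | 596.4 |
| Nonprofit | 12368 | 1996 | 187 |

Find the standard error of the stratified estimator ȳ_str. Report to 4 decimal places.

0.2176

Var(ȳ_str) = Σₕ Wₕ²(1 − fₕ)sₕ²/nₕ with Wₕ = Nₕ/N, N = 33867.
Private: Wₕ = 0.53388254; term = 0.53388254²·(1 − 0.12322327)·210/2228 = 0.023555079.
Public: Wₕ = 0.10092420; term = 0.10092420²·(1 − 0.11761264)·596.4/402 = 0.013334033.
Nonprofit: Wₕ = 0.36519326; term = 0.36519326²·(1 − 0.16138422)·187/1996 = 0.01047827.
Sum = 0.047367382.
SE = √(0.047367382) = 0.2176.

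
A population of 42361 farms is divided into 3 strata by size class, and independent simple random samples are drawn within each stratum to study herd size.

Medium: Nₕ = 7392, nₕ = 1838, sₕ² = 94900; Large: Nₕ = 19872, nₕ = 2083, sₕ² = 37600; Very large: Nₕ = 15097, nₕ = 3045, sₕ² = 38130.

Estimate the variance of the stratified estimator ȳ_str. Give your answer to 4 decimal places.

6.0070

Var(ȳ_str) = Σₕ Wₕ²(1 − fₕ)sₕ²/nₕ with Wₕ = Nₕ/N, N = 42361.
Medium: Wₕ = 0.17450013; term = 0.17450013²·(1 − 0.24864719)·94900/1838 = 1.1812889.
Large: Wₕ = 0.46911074; term = 0.46911074²·(1 − 0.10482085)·37600/2083 = 3.5559798.
Very large: Wₕ = 0.35638913; term = 0.35638913²·(1 − 0.20169570)·38130/3045 = 1.2696876.
Sum = 6.0069563.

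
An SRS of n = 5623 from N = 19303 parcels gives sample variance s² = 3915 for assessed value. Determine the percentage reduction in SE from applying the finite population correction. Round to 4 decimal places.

f = n/N = 5623/19303 = 0.29130187.
SE_no-fpc = √(s²/n) = 0.8344145; SE_fpc = √((1−f)s²/n) = 0.70244526.
Ratio = √(1−f) = 0.84184211. Reduction = 100·(1 − 0.84184211) = 15.8158%.

15.8158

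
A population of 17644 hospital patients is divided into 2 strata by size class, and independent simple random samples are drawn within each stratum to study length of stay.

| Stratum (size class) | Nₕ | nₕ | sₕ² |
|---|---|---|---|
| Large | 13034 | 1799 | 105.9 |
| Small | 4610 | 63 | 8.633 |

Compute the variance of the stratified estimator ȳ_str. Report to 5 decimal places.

Var(ȳ_str) = Σₕ Wₕ²(1 − fₕ)sₕ²/nₕ with Wₕ = Nₕ/N, N = 17644.
Large: Wₕ = 0.73872138; term = 0.73872138²·(1 − 0.13802363)·105.9/1799 = 0.027689907.
Small: Wₕ = 0.26127862; term = 0.26127862²·(1 − 0.01366594)·8.633/63 = 0.0092268396.
Sum = 0.036916747.

0.03692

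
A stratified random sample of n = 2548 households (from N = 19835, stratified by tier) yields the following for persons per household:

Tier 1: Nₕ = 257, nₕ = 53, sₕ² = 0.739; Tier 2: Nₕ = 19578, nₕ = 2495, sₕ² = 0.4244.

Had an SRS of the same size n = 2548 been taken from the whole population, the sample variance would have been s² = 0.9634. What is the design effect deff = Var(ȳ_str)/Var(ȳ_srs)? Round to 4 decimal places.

0.4445

Var(ȳ_str) = Σ Wₕ²(1−fₕ)sₕ²/nₕ with Wₕ = Nₕ/19835:
  Tier 1: (257/19835)²·(1−53/257)·0.739/53 = 1.858093 × 10^-6
  Tier 2: (19578/19835)²·(1−2495/19578)·0.4244/2495 = 1.4460153 × 10^-4
  → Var(ȳ_str) = 1.4645962 × 10^-4.
Var(ȳ_srs) = (1 − 2548/19835)·0.9634/2548 = 3.2952976 × 10^-4.
deff = (1.4645962 × 10^-4) / (3.2952976 × 10^-4) = 0.4445.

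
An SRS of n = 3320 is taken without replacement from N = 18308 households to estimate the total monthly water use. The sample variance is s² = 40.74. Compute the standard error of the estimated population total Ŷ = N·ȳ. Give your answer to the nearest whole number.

Var(Ŷ) = N²·Var(ȳ) = N²·(1 − n/N)·s²/n.
f = 3320/18308 = 0.18134149; Var(ȳ) = 0.81865851·40.74/3320 = 0.010045828.
Var(Ŷ) = 18308² · 0.010045828 = 3.3671894 × 10^6.
SE(Ŷ) = √(3.3671894 × 10^6) = 1835.

1835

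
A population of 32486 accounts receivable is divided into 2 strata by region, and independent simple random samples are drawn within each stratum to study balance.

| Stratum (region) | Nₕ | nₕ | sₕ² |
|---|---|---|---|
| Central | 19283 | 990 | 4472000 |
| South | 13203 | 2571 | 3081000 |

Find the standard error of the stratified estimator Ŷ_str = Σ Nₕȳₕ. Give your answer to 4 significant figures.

Var(Ŷ_str) = Σₕ Nₕ²(1 − fₕ)sₕ²/nₕ.
Central: 19283²·(1 − 990/19283)·4472000/990 = 1.5934049 × 10^12.
South: 13203²·(1 − 2571/13203)·3081000/2571 = 1.6821984 × 10^11.
Sum = 1.7616247 × 10^12.
SE = √(1.7616247 × 10^12) = 1.327 × 10^6.

1.327 × 10^6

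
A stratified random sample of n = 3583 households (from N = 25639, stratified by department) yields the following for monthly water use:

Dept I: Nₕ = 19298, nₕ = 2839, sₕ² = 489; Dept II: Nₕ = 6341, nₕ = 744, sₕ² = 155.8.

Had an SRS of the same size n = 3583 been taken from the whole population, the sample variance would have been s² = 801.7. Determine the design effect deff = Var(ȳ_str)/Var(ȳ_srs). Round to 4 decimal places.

0.4911

Var(ȳ_str) = Σ Wₕ²(1−fₕ)sₕ²/nₕ with Wₕ = Nₕ/25639:
  Dept I: (19298/25639)²·(1−2839/19298)·489/2839 = 0.083225622
  Dept II: (6341/25639)²·(1−744/6341)·155.8/744 = 0.011305907
  → Var(ȳ_str) = 0.094531529.
Var(ȳ_srs) = (1 − 3583/25639)·801.7/3583 = 0.19248228.
deff = 0.094531529 / 0.19248228 = 0.4911.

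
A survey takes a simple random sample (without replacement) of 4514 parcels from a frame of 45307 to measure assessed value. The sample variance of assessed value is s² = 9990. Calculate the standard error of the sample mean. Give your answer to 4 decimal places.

1.4116

Under SRS without replacement, Var(ȳ) = (1 − f)·s²/n with f = n/N = 4514/45307 = 0.09963140.
Var(ȳ) = (1 − 0.09963140)·9990/4514 = 0.90036860·2.2131148 = 1.992619.
SE(ȳ) = √(1.992619) = 1.4116.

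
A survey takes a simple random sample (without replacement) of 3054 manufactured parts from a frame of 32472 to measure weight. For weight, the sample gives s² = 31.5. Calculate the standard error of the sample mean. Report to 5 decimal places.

0.09667

Under SRS without replacement, Var(ȳ) = (1 − f)·s²/n with f = n/N = 3054/32472 = 0.09405026.
Var(ȳ) = (1 − 0.09405026)·31.5/3054 = 0.90594974·0.010314342 = 0.0093442753.
SE(ȳ) = √(0.0093442753) = 0.09667.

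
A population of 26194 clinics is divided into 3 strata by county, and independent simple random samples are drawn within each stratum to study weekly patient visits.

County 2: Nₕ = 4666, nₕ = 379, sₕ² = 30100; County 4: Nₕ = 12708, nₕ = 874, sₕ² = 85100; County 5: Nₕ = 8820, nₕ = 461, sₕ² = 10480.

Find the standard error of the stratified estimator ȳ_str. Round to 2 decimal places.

Var(ȳ_str) = Σₕ Wₕ²(1 − fₕ)sₕ²/nₕ with Wₕ = Nₕ/N, N = 26194.
County 2: Wₕ = 0.17813240; term = 0.17813240²·(1 − 0.08122589)·30100/379 = 2.3153778.
County 4: Wₕ = 0.48514927; term = 0.48514927²·(1 − 0.06877557)·85100/874 = 21.341417.
County 5: Wₕ = 0.33671833; term = 0.33671833²·(1 − 0.05226757)·10480/461 = 2.4427534.
Sum = 26.099548.
SE = √(26.099548) = 5.11.

5.11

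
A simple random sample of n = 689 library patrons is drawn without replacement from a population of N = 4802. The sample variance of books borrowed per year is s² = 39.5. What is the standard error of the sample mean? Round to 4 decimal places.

Under SRS without replacement, Var(ȳ) = (1 − f)·s²/n with f = n/N = 689/4802 = 0.14348188.
Var(ȳ) = (1 − 0.14348188)·39.5/689 = 0.85651812·0.057329463 = 0.049103724.
SE(ȳ) = √(0.049103724) = 0.2216.

0.2216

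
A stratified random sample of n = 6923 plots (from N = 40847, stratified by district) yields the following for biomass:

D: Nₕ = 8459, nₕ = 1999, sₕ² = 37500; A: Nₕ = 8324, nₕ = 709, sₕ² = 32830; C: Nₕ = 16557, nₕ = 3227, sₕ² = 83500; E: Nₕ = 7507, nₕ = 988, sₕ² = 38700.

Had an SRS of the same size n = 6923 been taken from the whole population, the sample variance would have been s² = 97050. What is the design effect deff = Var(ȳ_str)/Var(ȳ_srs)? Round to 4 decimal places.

0.5965

Var(ȳ_str) = Σ Wₕ²(1−fₕ)sₕ²/nₕ with Wₕ = Nₕ/40847:
  D: (8459/40847)²·(1−1999/8459)·37500/1999 = 0.61439785
  A: (8324/40847)²·(1−709/8324)·32830/709 = 1.7591639
  C: (16557/40847)²·(1−3227/16557)·83500/3227 = 3.4227799
  E: (7507/40847)²·(1−988/7507)·38700/988 = 1.148897
  → Var(ȳ_str) = 6.9452387.
Var(ȳ_srs) = (1 − 6923/40847)·97050/6923 = 11.64255.
deff = 6.9452387 / 11.64255 = 0.5965.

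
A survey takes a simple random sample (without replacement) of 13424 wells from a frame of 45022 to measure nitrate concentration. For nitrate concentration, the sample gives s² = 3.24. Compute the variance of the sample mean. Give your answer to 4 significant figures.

Under SRS without replacement, Var(ȳ) = (1 − f)·s²/n with f = n/N = 13424/45022 = 0.29816534.
Var(ȳ) = (1 − 0.29816534)·3.24/13424 = 0.70183466·2.4135876 × 10^-4 = 1.6939394 × 10^-4.

1.694 × 10^-4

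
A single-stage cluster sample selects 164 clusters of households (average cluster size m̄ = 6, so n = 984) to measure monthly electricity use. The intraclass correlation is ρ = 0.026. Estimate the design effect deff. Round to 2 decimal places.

1.13

deff = 1 + (6 − 1)·0.026 = 1 + 0.13 = 1.13.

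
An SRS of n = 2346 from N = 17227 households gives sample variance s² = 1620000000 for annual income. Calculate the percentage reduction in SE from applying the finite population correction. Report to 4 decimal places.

7.0582

f = n/N = 2346/17227 = 0.13618158.
SE_no-fpc = √(s²/n) = 830.98561; SE_fpc = √((1−f)s²/n) = 772.33325.
Ratio = √(1−f) = 0.92941833. Reduction = 100·(1 − 0.92941833) = 7.0582%.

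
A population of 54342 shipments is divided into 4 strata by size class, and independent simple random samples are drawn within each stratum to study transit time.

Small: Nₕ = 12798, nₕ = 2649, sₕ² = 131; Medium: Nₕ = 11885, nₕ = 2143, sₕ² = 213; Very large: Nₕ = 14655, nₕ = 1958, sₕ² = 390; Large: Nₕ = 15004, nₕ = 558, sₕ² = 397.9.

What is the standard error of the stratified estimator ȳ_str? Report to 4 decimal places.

Var(ȳ_str) = Σₕ Wₕ²(1 − fₕ)sₕ²/nₕ with Wₕ = Nₕ/N, N = 54342.
Small: Wₕ = 0.23550845; term = 0.23550845²·(1 − 0.20698547)·131/2649 = 0.0021751212.
Medium: Wₕ = 0.21870745; term = 0.21870745²·(1 − 0.18031132)·213/2143 = 0.0038970278.
Very large: Wₕ = 0.26968091; term = 0.26968091²·(1 − 0.13360628)·390/1958 = 0.012550691.
Large: Wₕ = 0.27610320; term = 0.27610320²·(1 − 0.03719008)·397.9/558 = 0.052338729.
Sum = 0.070961569.
SE = √(0.070961569) = 0.2664.

0.2664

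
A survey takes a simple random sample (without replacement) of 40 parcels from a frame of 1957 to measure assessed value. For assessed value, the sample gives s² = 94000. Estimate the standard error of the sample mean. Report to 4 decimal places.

Under SRS without replacement, Var(ȳ) = (1 − f)·s²/n with f = n/N = 40/1957 = 0.02043945.
Var(ȳ) = (1 − 0.02043945)·94000/40 = 0.97956055·2350 = 2301.9673.
SE(ȳ) = √(2301.9673) = 47.9788.

47.9788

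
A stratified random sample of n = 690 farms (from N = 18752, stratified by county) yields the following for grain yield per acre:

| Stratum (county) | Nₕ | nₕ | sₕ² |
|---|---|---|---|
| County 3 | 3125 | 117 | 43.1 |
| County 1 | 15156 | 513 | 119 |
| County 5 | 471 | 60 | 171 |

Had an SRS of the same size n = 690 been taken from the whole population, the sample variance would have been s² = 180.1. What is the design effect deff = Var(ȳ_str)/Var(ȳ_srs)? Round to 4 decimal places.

Var(ȳ_str) = Σ Wₕ²(1−fₕ)sₕ²/nₕ with Wₕ = Nₕ/18752:
  County 3: (3125/18752)²·(1−117/3125)·43.1/117 = 0.0098474566
  County 1: (15156/18752)²·(1−513/15156)·119/513 = 0.14640269
  County 5: (471/18752)²·(1−60/471)·171/60 = 0.0015689619
  → Var(ȳ_str) = 0.15781911.
Var(ȳ_srs) = (1 − 690/18752)·180.1/690 = 0.25141018.
deff = 0.15781911 / 0.25141018 = 0.6277.

0.6277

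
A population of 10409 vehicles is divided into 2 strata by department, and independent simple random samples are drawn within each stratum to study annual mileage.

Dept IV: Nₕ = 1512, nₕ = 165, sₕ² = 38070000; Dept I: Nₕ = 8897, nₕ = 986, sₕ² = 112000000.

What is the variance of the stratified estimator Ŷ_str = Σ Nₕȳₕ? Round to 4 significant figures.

Var(Ŷ_str) = Σₕ Nₕ²(1 − fₕ)sₕ²/nₕ.
Dept IV: 1512²·(1 − 165/1512)·38070000/165 = 4.6991393 × 10^11.
Dept I: 8897²·(1 − 986/8897)·112000000/986 = 7.9949561 × 10^12.
Sum = 8.46487 × 10^12.

8.465 × 10^12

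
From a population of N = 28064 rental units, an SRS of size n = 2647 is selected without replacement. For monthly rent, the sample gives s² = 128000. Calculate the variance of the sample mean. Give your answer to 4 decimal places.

Under SRS without replacement, Var(ȳ) = (1 − f)·s²/n with f = n/N = 2647/28064 = 0.09432013.
Var(ȳ) = (1 − 0.09432013)·128000/2647 = 0.90567987·48.35663 = 43.795627.

43.7956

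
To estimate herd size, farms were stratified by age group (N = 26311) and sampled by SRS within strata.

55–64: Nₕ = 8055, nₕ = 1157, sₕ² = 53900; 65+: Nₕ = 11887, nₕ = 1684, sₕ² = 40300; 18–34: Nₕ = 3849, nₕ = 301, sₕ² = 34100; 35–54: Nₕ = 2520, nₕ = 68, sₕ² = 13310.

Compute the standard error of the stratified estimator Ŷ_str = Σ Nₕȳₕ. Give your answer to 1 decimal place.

90815.6

Var(Ŷ_str) = Σₕ Nₕ²(1 − fₕ)sₕ²/nₕ.
55–64: 8055²·(1 − 1157/8055)·53900/1157 = 2.588476 × 10^9.
65+: 11887²·(1 − 1684/11887)·40300/1684 = 2.902439 × 10^9.
18–34: 3849²·(1 − 301/3849)·34100/301 = 1.5471036 × 10^9.
35–54: 2520²·(1 − 68/2520)·13310/68 = 1.2094562 × 10^9.
Sum = 8.2474748 × 10^9.
SE = √(8.2474748 × 10^9) = 90815.6.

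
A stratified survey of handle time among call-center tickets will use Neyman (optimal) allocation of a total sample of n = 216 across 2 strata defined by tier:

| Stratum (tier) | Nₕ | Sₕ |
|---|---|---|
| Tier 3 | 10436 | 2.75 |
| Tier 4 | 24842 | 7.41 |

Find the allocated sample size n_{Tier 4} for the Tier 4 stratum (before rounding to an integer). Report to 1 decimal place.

186.9

Neyman allocation: nₕ = n·NₕSₕ / Σⱼ NⱼSⱼ.
Σ NⱼSⱼ = 10436·2.75 + 24842·7.41 = 212778.22.
n_{Tier 4} = 216·24842·7.41 / 212778.22 = 186.9.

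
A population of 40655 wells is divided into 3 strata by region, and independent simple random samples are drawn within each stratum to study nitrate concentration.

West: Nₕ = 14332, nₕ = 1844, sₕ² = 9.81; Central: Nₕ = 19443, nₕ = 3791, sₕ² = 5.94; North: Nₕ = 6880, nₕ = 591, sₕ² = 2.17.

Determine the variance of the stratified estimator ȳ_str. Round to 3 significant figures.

9.61 × 10^-4

Var(ȳ_str) = Σₕ Wₕ²(1 − fₕ)sₕ²/nₕ with Wₕ = Nₕ/N, N = 40655.
West: Wₕ = 0.35252736; term = 0.35252736²·(1 − 0.12866313)·9.81/1844 = 5.7607609 × 10^-4.
Central: Wₕ = 0.47824376; term = 0.47824376²·(1 − 0.19498020)·5.94/3791 = 2.884947 × 10^-4.
North: Wₕ = 0.16922888; term = 0.16922888²·(1 − 0.08590116)·2.17/591 = 9.6120131 × 10^-5.
Sum = 9.6069092 × 10^-4.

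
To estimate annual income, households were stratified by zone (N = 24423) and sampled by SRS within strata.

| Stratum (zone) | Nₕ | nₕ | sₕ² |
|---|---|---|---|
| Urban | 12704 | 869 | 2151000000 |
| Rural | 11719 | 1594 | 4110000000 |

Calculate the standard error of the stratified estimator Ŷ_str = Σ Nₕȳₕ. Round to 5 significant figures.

Var(Ŷ_str) = Σₕ Nₕ²(1 − fₕ)sₕ²/nₕ.
Urban: 12704²·(1 − 869/12704)·2151000000/869 = 3.7215973 × 10^14.
Rural: 11719²·(1 − 1594/11719)·4110000000/1594 = 3.0594199 × 10^14.
Sum = 6.7810172 × 10^14.
SE = √(6.7810172 × 10^14) = 2.6040 × 10^7.

2.6040 × 10^7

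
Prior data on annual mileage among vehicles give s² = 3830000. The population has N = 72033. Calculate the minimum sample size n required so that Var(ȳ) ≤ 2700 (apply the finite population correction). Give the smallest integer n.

Without fpc, n₀ = s²/D = 3830000/2700 = 1418.5185.
With fpc, (1 − n/N)·s²/n ≤ D requires n ≥ n₀/(1 + n₀/N) = 1418.5185/(1 + 1418.5185/72033) = 1391.1236.
Rounding up, n = 1392.

1392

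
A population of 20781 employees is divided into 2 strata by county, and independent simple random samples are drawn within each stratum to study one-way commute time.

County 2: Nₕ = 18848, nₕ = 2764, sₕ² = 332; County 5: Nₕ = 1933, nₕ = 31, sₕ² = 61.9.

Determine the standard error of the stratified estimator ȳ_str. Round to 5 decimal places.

0.31831

Var(ȳ_str) = Σₕ Wₕ²(1 − fₕ)sₕ²/nₕ with Wₕ = Nₕ/N, N = 20781.
County 2: Wₕ = 0.90698234; term = 0.90698234²·(1 − 0.14664686)·332/2764 = 0.084319204.
County 5: Wₕ = 0.09301766; term = 0.09301766²·(1 − 0.01603725)·61.9/31 = 0.01699959.
Sum = 0.10131879.
SE = √(0.10131879) = 0.31831.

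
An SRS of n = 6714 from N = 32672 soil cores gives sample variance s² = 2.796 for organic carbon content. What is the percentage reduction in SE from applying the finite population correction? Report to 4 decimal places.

10.8651

f = n/N = 6714/32672 = 0.20549706.
SE_no-fpc = √(s²/n) = 0.020406941; SE_fpc = √((1−f)s²/n) = 0.018189706.
Ratio = √(1−f) = 0.89134894. Reduction = 100·(1 − 0.89134894) = 10.8651%.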